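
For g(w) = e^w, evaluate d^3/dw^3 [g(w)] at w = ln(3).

3

The coefficient of (w - ln(3))^3 in the expansion is 1/2, so g′′′(ln(3)) = 3! * (1/2) = 3.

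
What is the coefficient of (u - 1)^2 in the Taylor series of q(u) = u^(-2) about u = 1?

3

q(1) = 1
q′(1) = -2
q′′(1) = 6
So c_2 = q′′(1)/2! = 3.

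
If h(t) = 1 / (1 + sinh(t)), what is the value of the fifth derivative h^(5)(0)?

-181

Expand as Σ (-1)^k u^k with u equal to the inner function's series.
The coefficient of t^5 in the expansion is -181/120, so h^(5)(0) = 5! * (-181/120) = -181.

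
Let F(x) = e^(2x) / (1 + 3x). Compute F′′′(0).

Multiply the two series term by term and collect like powers.
The coefficient of x^3 in the expansion is -41/3, so F′′′(0) = 3! * (-41/3) = -82.

-82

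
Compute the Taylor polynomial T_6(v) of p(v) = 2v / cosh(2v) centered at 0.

20*v^5/3 - 4*v^3 + 2*v

Write the quotient as an unknown series and match coefficients against numerator = denominator · series.
p(0) = 0
p′(0) = 2
p′′(0) = 0
p′′′(0) = -24
p^(4)(0) = 0
p^(5)(0) = 800
p^(6)(0) = 0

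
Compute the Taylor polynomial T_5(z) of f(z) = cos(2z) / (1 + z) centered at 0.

Take the Cauchy product of the two expansions.
f(0) = 1
f′(0) = -1
f′′(0) = -2
f′′′(0) = 6
f^(4)(0) = -8
f^(5)(0) = 40

z^5/3 - z^4/3 + z^3 - z^2 - z + 1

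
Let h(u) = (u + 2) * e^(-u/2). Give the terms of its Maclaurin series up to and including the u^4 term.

-u^4/64 + u^3/12 - u^2/4 + 2

Multiply each power in the prefactor through the base expansion.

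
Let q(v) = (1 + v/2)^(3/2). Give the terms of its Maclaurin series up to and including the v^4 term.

3*v^4/2048 - v^3/128 + 3*v^2/32 + 3*v/4 + 1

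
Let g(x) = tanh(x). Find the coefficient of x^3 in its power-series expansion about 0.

-1/3

[x^0] = 0;  [x^1] = 1;  [x^2] = 0;  [x^3] = -1/3.
So c_3 = g′′′(0)/3! = -1/3.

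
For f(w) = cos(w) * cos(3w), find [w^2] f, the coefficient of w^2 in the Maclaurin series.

Multiply the two series term by term and collect like powers.
[w^0] = 1;  [w^1] = 0;  [w^2] = -5.

-5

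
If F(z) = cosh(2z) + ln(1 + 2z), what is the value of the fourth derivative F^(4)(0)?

Expand each term separately and add.
The coefficient of z^4 in the expansion is -10/3, so F^(4)(0) = 4! * (-10/3) = -80.

-80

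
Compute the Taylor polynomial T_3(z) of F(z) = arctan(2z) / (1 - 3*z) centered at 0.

46*z^3/3 + 6*z^2 + 2*z

Use 1/(1 - r) = Σ r^k on the denominator, then take the Cauchy product.
F(0) = 0
F′(0) = 2
F′′(0) = 12
F′′′(0) = 92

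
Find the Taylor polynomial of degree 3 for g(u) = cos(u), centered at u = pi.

[(u - pi)^0] = -1;  [(u - pi)^1] = 0;  [(u - pi)^2] = 1/2;  [(u - pi)^3] = 0.

(u - pi)^2/2 - 1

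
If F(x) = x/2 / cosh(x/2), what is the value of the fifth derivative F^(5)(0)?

Divide the numerator series by the denominator series (power-series long division).
The coefficient of x^5 in the expansion is 5/768, so F^(5)(0) = 5! * (5/768) = 25/32.

25/32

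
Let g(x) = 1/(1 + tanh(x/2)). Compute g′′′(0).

Plug the Maclaurin series of the inner function into that of the outer and collect terms.
The coefficient of x^3 in the expansion is -1/12, so g′′′(0) = 3! * (-1/12) = -1/2.

-1/2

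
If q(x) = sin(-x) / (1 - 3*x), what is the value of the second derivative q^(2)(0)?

Multiply the numerator's expansion by the denominator's geometric series.
The coefficient of x^2 in the expansion is -3, so q′′(0) = 2! * (-3) = -6.

-6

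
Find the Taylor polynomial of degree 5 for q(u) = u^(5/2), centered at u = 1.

3*(u - 1)^5/256 - 5*(u - 1)^4/128 + 5*(u - 1)^3/16 + 15*(u - 1)^2/8 + 5*(u - 1)/2 + 1

q(1) = 1
q′(1) = 5/2
q′′(1) = 15/4
q′′′(1) = 15/8
q^(4)(1) = -15/16
q^(5)(1) = 45/32
The Taylor polynomial is Σ q^(k)(1)/k! · (u - 1)^k.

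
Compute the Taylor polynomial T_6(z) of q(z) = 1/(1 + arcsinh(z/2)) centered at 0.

Compose series: expand the inner function first, then feed it into the outer expansion.
[z^0] = 1;  [z^1] = -1/2;  [z^2] = 1/4;  [z^3] = -5/48;  [z^4] = 1/24;  [z^5] = -23/1280;  [z^6] = 23/2880.

23*z^6/2880 - 23*z^5/1280 + z^4/24 - 5*z^3/48 + z^2/4 - z/2 + 1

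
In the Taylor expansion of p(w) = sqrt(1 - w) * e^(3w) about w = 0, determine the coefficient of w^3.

Take the Cauchy product of the two expansions.
[w^0] = 1;  [w^1] = 5/2;  [w^2] = 23/8;  [w^3] = 29/16.

29/16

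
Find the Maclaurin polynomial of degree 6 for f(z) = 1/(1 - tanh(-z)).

2*z^6/45 - 2*z^5/15 + z^4/3 - 2*z^3/3 + z^2 - z + 1

Let u equal the inner series; expand the outer function in u and truncate.
[z^0] = 1;  [z^1] = -1;  [z^2] = 1;  [z^3] = -2/3;  [z^4] = 1/3;  [z^5] = -2/15;  [z^6] = 2/45.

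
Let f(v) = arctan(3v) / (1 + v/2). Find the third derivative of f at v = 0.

-99/2

Multiply the two series term by term and collect like powers.
The coefficient of v^3 in the expansion is -33/4, so f′′′(0) = 3! * (-33/4) = -99/2.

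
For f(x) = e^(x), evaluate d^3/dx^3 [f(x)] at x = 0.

The coefficient of x^3 in the expansion is 1/6, so f′′′(0) = 3! * (1/6) = 1.

1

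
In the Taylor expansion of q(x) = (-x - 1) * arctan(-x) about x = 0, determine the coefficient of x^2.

1

Shift and add copies of the series according to the polynomial's terms.
q(0) = 0
q′(0) = 1
q′′(0) = 2
The Taylor polynomial is Σ q^(k)(0)/k! · x^k.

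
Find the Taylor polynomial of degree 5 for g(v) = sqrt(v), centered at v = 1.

7*(v - 1)^5/256 - 5*(v - 1)^4/128 + (v - 1)^3/16 - (v - 1)^2/8 + (v - 1)/2 + 1

Compute the successive derivatives at the expansion point and divide by k!.
[(v - 1)^0] = 1;  [(v - 1)^1] = 1/2;  [(v - 1)^2] = -1/8;  [(v - 1)^3] = 1/16;  [(v - 1)^4] = -5/128;  [(v - 1)^5] = 7/256.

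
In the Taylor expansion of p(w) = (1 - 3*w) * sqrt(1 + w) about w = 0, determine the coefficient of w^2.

-13/8

Distribute the polynomial across the series and collect like powers.
p(0) = 1
p′(0) = -5/2
p′′(0) = -13/4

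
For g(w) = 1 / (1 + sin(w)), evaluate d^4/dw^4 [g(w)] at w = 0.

Write 1/(1+u) = 1 - u + u^2 - u^3 + ... and substitute the series for u.
From the series, [w^4] g = 2/3; multiply by 4! = 24 to get 16.

16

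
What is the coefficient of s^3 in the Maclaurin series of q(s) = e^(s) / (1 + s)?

-1/3

Write out both Maclaurin series and multiply, keeping only the needed powers.
[s^0] = 1;  [s^1] = 0;  [s^2] = 1/2;  [s^3] = -1/3.
So c_3 = q′′′(0)/3! = -1/3.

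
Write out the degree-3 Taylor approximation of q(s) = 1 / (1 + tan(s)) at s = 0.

-4*s^3/3 + s^2 - s + 1

Write 1/(1+u) = 1 - u + u^2 - u^3 + ... and substitute the series for u.
[s^0] = 1;  [s^1] = -1;  [s^2] = 1;  [s^3] = -4/3.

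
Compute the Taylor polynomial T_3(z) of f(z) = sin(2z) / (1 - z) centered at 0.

Write out both Maclaurin series and multiply, keeping only the needed powers.
f(0) = 0
f′(0) = 2
f′′(0) = 4
f′′′(0) = 4

2*z^3/3 + 2*z^2 + 2*z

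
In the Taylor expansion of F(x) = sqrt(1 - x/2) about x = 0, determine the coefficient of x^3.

-1/128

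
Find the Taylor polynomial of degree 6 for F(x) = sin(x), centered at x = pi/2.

F(pi/2) = 1
F′(pi/2) = 0
F′′(pi/2) = -1
F′′′(pi/2) = 0
F^(4)(pi/2) = 1
F^(5)(pi/2) = 0
F^(6)(pi/2) = -1
Then c_k = F^(k)(pi/2)/k! gives each Taylor coefficient.

-(x - pi/2)^6/720 + (x - pi/2)^4/24 - (x - pi/2)^2/2 + 1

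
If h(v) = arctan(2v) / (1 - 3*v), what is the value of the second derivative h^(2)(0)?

Multiply the numerator's expansion by the denominator's geometric series.
The coefficient of v^2 in the expansion is 6, so h′′(0) = 2! * (6) = 12.

12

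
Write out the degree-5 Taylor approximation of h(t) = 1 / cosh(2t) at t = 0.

Invert the denominator's series and multiply.
h(0) = 1
h′(0) = 0
h′′(0) = -4
h′′′(0) = 0
h^(4)(0) = 80
h^(5)(0) = 0

10*t^4/3 - 2*t^2 + 1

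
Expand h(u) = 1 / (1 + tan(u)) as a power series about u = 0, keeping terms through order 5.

-32*u^5/15 + 5*u^4/3 - 4*u^3/3 + u^2 - u + 1

Use the geometric series for the reciprocal, then substitute.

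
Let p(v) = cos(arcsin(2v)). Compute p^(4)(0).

Plug the Maclaurin series of the inner function into that of the outer and collect terms.
The coefficient of v^4 in the expansion is -2, so p^(4)(0) = 4! * (-2) = -48.

-48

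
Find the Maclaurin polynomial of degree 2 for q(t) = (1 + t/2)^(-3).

3*t^2/2 - 3*t/2 + 1

[t^0] = 1;  [t^1] = -3/2;  [t^2] = 3/2.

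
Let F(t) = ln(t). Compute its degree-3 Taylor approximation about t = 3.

F(3) = ln(3)
F′(3) = 1/3
F′′(3) = -1/9
F′′′(3) = 2/27
The Taylor polynomial is Σ F^(k)(3)/k! · (t - 3)^k.

(t - 3)^3/81 - (t - 3)^2/18 + (t - 3)/3 + ln(3)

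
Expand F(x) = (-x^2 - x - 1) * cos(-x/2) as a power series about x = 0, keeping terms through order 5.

-x^5/384 + 47*x^4/384 + x^3/8 - 7*x^2/8 - x - 1

Distribute the polynomial across the series and collect like powers.
F(0) = -1
F′(0) = -1
F′′(0) = -7/4
F′′′(0) = 3/4
F^(4)(0) = 47/16
F^(5)(0) = -5/16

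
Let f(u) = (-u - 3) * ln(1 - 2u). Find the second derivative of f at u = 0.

16

Multiply each power in the prefactor through the base expansion.
The coefficient of u^2 in the expansion is 8, so f′′(0) = 2! * (8) = 16.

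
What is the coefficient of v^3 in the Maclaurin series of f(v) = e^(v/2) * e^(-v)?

Take the Cauchy product of the two expansions.
f(0) = 1
f′(0) = -1/2
f′′(0) = 1/4
f′′′(0) = -1/8

-1/48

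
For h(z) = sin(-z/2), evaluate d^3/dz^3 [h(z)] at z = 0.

From the series, [z^3] h = 1/48; multiply by 3! = 6 to get 1/8.

1/8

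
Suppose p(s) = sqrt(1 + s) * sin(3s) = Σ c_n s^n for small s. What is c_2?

Write out both Maclaurin series and multiply, keeping only the needed powers.
p(0) = 0
p′(0) = 3
p′′(0) = 3
So c_2 = p′′(0)/2! = 3/2.

3/2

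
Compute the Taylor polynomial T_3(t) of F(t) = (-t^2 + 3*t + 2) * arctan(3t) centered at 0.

-21*t^3 + 9*t^2 + 6*t

Multiply each power in the prefactor through the base expansion.
F(0) = 0
F′(0) = 6
F′′(0) = 18
F′′′(0) = -126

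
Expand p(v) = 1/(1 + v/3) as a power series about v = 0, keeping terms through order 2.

v^2/9 - v/3 + 1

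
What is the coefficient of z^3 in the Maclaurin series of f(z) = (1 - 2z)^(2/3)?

Differentiate repeatedly and evaluate at the center.

-32/81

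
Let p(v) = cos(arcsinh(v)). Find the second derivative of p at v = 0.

-1

Plug the Maclaurin series of the inner function into that of the outer and collect terms.
The coefficient of v^2 in the expansion is -1/2, so p′′(0) = 2! * (-1/2) = -1.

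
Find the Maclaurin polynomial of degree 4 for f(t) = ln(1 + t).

-t^4/4 + t^3/3 - t^2/2 + t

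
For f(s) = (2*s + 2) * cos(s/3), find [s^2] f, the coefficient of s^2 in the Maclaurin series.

-1/9

Shift and add copies of the series according to the polynomial's terms.
[s^0] = 2;  [s^1] = 2;  [s^2] = -1/9.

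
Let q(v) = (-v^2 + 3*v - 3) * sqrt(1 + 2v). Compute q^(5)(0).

-600

Multiply each power in the prefactor through the base expansion.
From the series, [v^5] q = -5; multiply by 5! = 120 to get -600.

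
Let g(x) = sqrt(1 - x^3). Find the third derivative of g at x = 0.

The coefficient of x^3 in the expansion is -1/2, so g′′′(0) = 3! * (-1/2) = -3.

-3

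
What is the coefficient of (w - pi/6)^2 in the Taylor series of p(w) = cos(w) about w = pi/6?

p(pi/6) = sqrt(3)/2
p′(pi/6) = -1/2
p′′(pi/6) = -sqrt(3)/2
So c_2 = p′′(pi/6)/2! = -sqrt(3)/4.

-sqrt(3)/4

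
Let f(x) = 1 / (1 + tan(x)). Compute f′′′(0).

-8

Expand as Σ (-1)^k u^k with u equal to the inner function's series.
From the series, [x^3] f = -4/3; multiply by 3! = 6 to get -8.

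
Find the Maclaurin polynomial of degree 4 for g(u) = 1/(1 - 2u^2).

4*u^4 + 2*u^2 + 1

[u^0] = 1;  [u^1] = 0;  [u^2] = 2;  [u^3] = 0;  [u^4] = 4.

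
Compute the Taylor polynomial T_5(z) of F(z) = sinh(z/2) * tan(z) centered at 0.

Multiply the two series term by term and collect like powers.
[z^0] = 0;  [z^1] = 0;  [z^2] = 1/2;  [z^3] = 0;  [z^4] = 3/16;  [z^5] = 0.

3*z^4/16 + z^2/2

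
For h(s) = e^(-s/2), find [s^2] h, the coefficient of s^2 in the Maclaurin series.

Use the known series and substitute for the argument.
h(0) = 1
h′(0) = -1/2
h′′(0) = 1/4
So c_2 = h′′(0)/2! = 1/8.

1/8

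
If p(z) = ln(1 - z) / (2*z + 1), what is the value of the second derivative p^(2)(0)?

3

Use 1/(1 - r) = Σ r^k on the denominator, then take the Cauchy product.
From the series, [z^2] p = 3/2; multiply by 2! = 2 to get 3.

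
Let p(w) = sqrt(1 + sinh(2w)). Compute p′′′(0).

7

Substitute the inner expansion into the outer series and collect powers.
The coefficient of w^3 in the expansion is 7/6, so p′′′(0) = 3! * (7/6) = 7.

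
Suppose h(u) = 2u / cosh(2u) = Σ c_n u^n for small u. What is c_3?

-4

Write the quotient as an unknown series and match coefficients against numerator = denominator · series.
h(0) = 0
h′(0) = 2
h′′(0) = 0
h′′′(0) = -24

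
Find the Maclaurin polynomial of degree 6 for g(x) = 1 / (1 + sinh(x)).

77*x^6/45 - 181*x^5/120 + 4*x^4/3 - 7*x^3/6 + x^2 - x + 1

Use the geometric series for the reciprocal, then substitute.
g(0) = 1
g′(0) = -1
g′′(0) = 2
g′′′(0) = -7
g^(4)(0) = 32
g^(5)(0) = -181
g^(6)(0) = 1232
The Taylor polynomial is Σ g^(k)(0)/k! · x^k.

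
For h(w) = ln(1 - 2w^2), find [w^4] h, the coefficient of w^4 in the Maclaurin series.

-2

[w^0] = 0;  [w^1] = 0;  [w^2] = -2;  [w^3] = 0;  [w^4] = -2.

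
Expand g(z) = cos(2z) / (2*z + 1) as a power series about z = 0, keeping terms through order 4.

26*z^4/3 - 4*z^3 + 2*z^2 - 2*z + 1

Use 1/(1 - r) = Σ r^k on the denominator, then take the Cauchy product.
[z^0] = 1;  [z^1] = -2;  [z^2] = 2;  [z^3] = -4;  [z^4] = 26/3.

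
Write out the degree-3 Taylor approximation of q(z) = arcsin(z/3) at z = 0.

Apply the Taylor formula c_k = f^(k)(a)/k!.
[z^0] = 0;  [z^1] = 1/3;  [z^2] = 0;  [z^3] = 1/162.

z^3/162 + z/3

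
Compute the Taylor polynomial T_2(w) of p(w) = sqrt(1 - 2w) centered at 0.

[w^0] = 1;  [w^1] = -1;  [w^2] = -1/2.

-w^2/2 - w + 1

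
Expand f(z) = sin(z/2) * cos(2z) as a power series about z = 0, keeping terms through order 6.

Multiply the two series term by term and collect like powers.
[z^0] = 0;  [z^1] = 1/2;  [z^2] = 0;  [z^3] = -49/48;  [z^4] = 0;  [z^5] = 1441/3840;  [z^6] = 0.

1441*z^5/3840 - 49*z^3/48 + z/2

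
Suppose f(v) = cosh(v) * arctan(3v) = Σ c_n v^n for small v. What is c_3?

Multiply the two series term by term and collect like powers.
f(0) = 0
f′(0) = 3
f′′(0) = 0
f′′′(0) = -45
So c_3 = f′′′(0)/3! = -15/2.

-15/2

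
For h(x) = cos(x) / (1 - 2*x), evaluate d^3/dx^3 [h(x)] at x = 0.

42

Expand 1/(denominator) as a geometric series and multiply by the numerator's series.
The coefficient of x^3 in the expansion is 7, so h′′′(0) = 3! * (7) = 42.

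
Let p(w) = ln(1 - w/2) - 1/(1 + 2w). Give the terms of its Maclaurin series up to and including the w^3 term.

191*w^3/24 - 33*w^2/8 + 3*w/2 - 1

Expand each term separately and add.
p(0) = -1
p′(0) = 3/2
p′′(0) = -33/4
p′′′(0) = 191/4
Then c_k = p^(k)(0)/k! gives each Taylor coefficient.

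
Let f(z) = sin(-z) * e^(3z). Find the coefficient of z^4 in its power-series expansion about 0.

-4

Take the Cauchy product of the two expansions.
f(0) = 0
f′(0) = -1
f′′(0) = -6
f′′′(0) = -26
f^(4)(0) = -96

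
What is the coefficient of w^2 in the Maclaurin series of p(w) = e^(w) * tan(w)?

1

Expand each factor separately, then convolve coefficients.
p(0) = 0
p′(0) = 1
p′′(0) = 2
The Taylor polynomial is Σ p^(k)(0)/k! · w^k.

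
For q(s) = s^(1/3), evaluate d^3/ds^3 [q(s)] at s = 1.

From the series, [(s - 1)^3] q = 5/81; multiply by 3! = 6 to get 10/27.

10/27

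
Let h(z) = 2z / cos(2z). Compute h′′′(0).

Write the quotient as an unknown series and match coefficients against numerator = denominator · series.
From the series, [z^3] h = 4; multiply by 3! = 6 to get 24.

24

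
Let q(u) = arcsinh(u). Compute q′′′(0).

The coefficient of u^3 in the expansion is -1/6, so q′′′(0) = 3! * (-1/6) = -1.

-1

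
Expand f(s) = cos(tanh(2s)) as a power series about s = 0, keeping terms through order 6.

-236*s^6/15 + 6*s^4 - 2*s^2 + 1

Substitute the inner expansion into the outer series and collect powers.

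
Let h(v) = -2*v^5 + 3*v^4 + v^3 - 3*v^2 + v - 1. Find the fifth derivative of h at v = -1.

-240

The coefficient of (v + 1)^5 in the expansion is -2, so h^(5)(-1) = 5! * (-2) = -240.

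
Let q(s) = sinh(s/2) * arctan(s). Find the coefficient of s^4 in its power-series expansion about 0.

Multiply the two series term by term and collect like powers.
So c_4 = q^(4)(0)/4! = -7/48.

-7/48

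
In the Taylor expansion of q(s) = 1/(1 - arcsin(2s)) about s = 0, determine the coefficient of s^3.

Substitute the inner expansion into the outer series and collect powers.
q(0) = 1
q′(0) = 2
q′′(0) = 8
q′′′(0) = 56
So c_3 = q′′′(0)/3! = 28/3.

28/3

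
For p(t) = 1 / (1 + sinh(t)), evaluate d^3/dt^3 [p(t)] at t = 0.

Use the geometric series for the reciprocal, then substitute.
From the series, [t^3] p = -7/6; multiply by 3! = 6 to get -7.

-7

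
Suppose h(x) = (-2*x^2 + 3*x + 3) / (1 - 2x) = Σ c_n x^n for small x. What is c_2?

16

Distribute the polynomial across the series and collect like powers.
So c_2 = h′′(0)/2! = 16.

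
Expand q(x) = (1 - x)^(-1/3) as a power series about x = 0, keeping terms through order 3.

q(0) = 1
q′(0) = 1/3
q′′(0) = 4/9
q′′′(0) = 28/27

14*x^3/81 + 2*x^2/9 + x/3 + 1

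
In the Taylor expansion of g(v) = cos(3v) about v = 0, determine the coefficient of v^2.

Differentiate repeatedly and evaluate at the center.
g(0) = 1
g′(0) = 0
g′′(0) = -9
So c_2 = g′′(0)/2! = -9/2.

-9/2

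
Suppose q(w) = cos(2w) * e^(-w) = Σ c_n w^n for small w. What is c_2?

-3/2

Take the Cauchy product of the two expansions.
q(0) = 1
q′(0) = -1
q′′(0) = -3
So c_2 = q′′(0)/2! = -3/2.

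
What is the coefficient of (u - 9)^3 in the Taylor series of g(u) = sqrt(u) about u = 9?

1/3888

Use the known series and substitute for the argument.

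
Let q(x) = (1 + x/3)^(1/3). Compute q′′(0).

-2/81

Compute the successive derivatives at the expansion point and divide by k!.
From the series, [x^2] q = -1/81; multiply by 2! = 2 to get -2/81.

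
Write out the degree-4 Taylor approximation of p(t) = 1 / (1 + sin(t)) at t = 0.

2*t^4/3 - 5*t^3/6 + t^2 - t + 1

Use the geometric series for the reciprocal, then substitute.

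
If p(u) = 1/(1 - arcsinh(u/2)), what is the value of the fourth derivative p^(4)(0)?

1

Compose series: expand the inner function first, then feed it into the outer expansion.
From the series, [u^4] p = 1/24; multiply by 4! = 24 to get 1.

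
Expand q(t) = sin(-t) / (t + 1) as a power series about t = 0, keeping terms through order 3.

-5*t^3/6 + t^2 - t

Multiply the numerator's expansion by the denominator's geometric series.
q(0) = 0
q′(0) = -1
q′′(0) = 2
q′′′(0) = -5
Then c_k = q^(k)(0)/k! gives each Taylor coefficient.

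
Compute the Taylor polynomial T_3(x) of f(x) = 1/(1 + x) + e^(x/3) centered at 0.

Add the two expansions coefficient-wise.
[x^0] = 2;  [x^1] = -2/3;  [x^2] = 19/18;  [x^3] = -161/162.

-161*x^3/162 + 19*x^2/18 - 2*x/3 + 2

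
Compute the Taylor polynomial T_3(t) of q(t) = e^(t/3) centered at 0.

q(0) = 1
q′(0) = 1/3
q′′(0) = 1/9
q′′′(0) = 1/27
Dividing each by k! gives the coefficients c_0, ..., c_3.

t^3/162 + t^2/18 + t/3 + 1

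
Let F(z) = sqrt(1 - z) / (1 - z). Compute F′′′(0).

Write out both Maclaurin series and multiply, keeping only the needed powers.
From the series, [z^3] F = 5/16; multiply by 3! = 6 to get 15/8.

15/8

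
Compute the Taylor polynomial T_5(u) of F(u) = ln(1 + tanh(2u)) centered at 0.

4*u^4/3 - 2*u^2 + 2*u

Compose series: expand the inner function first, then feed it into the outer expansion.
[u^0] = 0;  [u^1] = 2;  [u^2] = -2;  [u^3] = 0;  [u^4] = 4/3;  [u^5] = 0.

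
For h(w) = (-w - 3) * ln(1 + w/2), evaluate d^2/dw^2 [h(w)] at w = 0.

-1/4

Distribute the polynomial across the series and collect like powers.
The coefficient of w^2 in the expansion is -1/8, so h′′(0) = 2! * (-1/8) = -1/4.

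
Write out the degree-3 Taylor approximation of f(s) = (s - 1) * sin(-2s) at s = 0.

Shift and add copies of the series according to the polynomial's terms.
f(0) = 0
f′(0) = 2
f′′(0) = -4
f′′′(0) = -8

-4*s^3/3 - 2*s^2 + 2*s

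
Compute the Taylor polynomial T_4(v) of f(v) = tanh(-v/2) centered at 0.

v^3/24 - v/2

f(0) = 0
f′(0) = -1/2
f′′(0) = 0
f′′′(0) = 1/4
f^(4)(0) = 0
The Taylor polynomial is Σ f^(k)(0)/k! · v^k.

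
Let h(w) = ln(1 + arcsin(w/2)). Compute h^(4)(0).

-5/8

Compose series: expand the inner function first, then feed it into the outer expansion.
From the series, [w^4] h = -5/192; multiply by 4! = 24 to get -5/8.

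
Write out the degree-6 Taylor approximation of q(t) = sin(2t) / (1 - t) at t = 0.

Multiply the numerator's expansion by the denominator's geometric series.
q(0) = 0
q′(0) = 2
q′′(0) = 4
q′′′(0) = 4
q^(4)(0) = 16
q^(5)(0) = 112
q^(6)(0) = 672

14*t^6/15 + 14*t^5/15 + 2*t^4/3 + 2*t^3/3 + 2*t^2 + 2*t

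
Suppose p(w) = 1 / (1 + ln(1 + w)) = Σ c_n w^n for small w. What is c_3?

Use the geometric series for the reciprocal, then substitute.
[w^0] = 1;  [w^1] = -1;  [w^2] = 3/2;  [w^3] = -7/3.
So c_3 = p′′′(0)/3! = -7/3.

-7/3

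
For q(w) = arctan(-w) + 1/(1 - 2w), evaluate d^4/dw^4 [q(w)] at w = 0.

Add the two expansions coefficient-wise.
From the series, [w^4] q = 16; multiply by 4! = 24 to get 384.

384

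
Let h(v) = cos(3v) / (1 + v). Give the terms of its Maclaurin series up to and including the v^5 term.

v^5/8 - v^4/8 + 7*v^3/2 - 7*v^2/2 - v + 1

Take the Cauchy product of the two expansions.
[v^0] = 1;  [v^1] = -1;  [v^2] = -7/2;  [v^3] = 7/2;  [v^4] = -1/8;  [v^5] = 1/8.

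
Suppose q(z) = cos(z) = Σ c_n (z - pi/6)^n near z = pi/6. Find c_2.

-sqrt(3)/4

Compute the successive derivatives at the expansion point and divide by k!.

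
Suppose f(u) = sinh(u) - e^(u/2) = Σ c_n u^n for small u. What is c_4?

-1/384

Combine the two series term by term.
f(0) = -1
f′(0) = 1/2
f′′(0) = -1/4
f′′′(0) = 7/8
f^(4)(0) = -1/16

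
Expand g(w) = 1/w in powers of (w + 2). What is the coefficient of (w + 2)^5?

c_5 = g^(5)(-2)/5! = -1/64.

-1/64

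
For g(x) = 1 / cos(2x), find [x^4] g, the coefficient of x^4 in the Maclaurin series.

Write the quotient as an unknown series and match coefficients against numerator = denominator · series.
g(0) = 1
g′(0) = 0
g′′(0) = 4
g′′′(0) = 0
g^(4)(0) = 80
Then c_k = g^(k)(0)/k! gives each Taylor coefficient.

10/3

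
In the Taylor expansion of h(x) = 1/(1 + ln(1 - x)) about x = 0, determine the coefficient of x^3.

7/3

Compose series: expand the inner function first, then feed it into the outer expansion.
h(0) = 1
h′(0) = 1
h′′(0) = 3
h′′′(0) = 14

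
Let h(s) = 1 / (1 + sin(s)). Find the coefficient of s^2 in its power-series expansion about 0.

1

Expand as Σ (-1)^k u^k with u equal to the inner function's series.
[s^0] = 1;  [s^1] = -1;  [s^2] = 1.
So c_2 = h′′(0)/2! = 1.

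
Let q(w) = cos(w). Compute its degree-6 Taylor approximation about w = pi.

[(w - pi)^0] = -1;  [(w - pi)^1] = 0;  [(w - pi)^2] = 1/2;  [(w - pi)^3] = 0;  [(w - pi)^4] = -1/24;  [(w - pi)^5] = 0;  [(w - pi)^6] = 1/720.

(w - pi)^6/720 - (w - pi)^4/24 + (w - pi)^2/2 - 1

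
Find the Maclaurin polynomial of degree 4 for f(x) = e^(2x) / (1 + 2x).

6*x^4 - 8*x^3/3 + 2*x^2 + 1

Take the Cauchy product of the two expansions.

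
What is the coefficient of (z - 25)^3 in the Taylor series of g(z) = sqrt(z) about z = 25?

g(25) = 5
g′(25) = 1/10
g′′(25) = -1/500
g′′′(25) = 3/25000
So c_3 = g′′′(25)/3! = 1/50000.

1/50000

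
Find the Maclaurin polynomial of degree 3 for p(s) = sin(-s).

s^3/6 - s

Use the known series and substitute for the argument.
p(0) = 0
p′(0) = -1
p′′(0) = 0
p′′′(0) = 1
The Taylor polynomial is Σ p^(k)(0)/k! · s^k.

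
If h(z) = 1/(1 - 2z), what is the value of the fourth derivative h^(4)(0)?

384

From the series, [z^4] h = 16; multiply by 4! = 24 to get 384.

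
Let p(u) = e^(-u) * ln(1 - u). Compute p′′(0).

1

Multiply the two series term by term and collect like powers.
From the series, [u^2] p = 1/2; multiply by 2! = 2 to get 1.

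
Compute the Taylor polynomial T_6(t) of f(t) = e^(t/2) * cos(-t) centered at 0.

13*t^6/5120 + 41*t^5/3840 - 7*t^4/384 - 11*t^3/48 - 3*t^2/8 + t/2 + 1

Take the Cauchy product of the two expansions.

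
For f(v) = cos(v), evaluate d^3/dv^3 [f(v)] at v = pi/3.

Use the known series and substitute for the argument.
The coefficient of (v - pi/3)^3 in the expansion is sqrt(3)/12, so f′′′(pi/3) = 3! * (sqrt(3)/12) = sqrt(3)/2.

sqrt(3)/2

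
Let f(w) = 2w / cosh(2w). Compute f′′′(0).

-24

Invert the denominator's series and multiply.
The coefficient of w^3 in the expansion is -4, so f′′′(0) = 3! * (-4) = -24.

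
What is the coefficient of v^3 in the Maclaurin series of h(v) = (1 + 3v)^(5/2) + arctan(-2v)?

533/48

Add the two expansions coefficient-wise.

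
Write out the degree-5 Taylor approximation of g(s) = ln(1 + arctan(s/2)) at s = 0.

s^5/480 + s^4/192 - s^2/8 + s/2

Plug the Maclaurin series of the inner function into that of the outer and collect terms.
g(0) = 0
g′(0) = 1/2
g′′(0) = -1/4
g′′′(0) = 0
g^(4)(0) = 1/8
g^(5)(0) = 1/4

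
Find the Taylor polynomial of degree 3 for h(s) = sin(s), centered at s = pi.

(s - pi)^3/6 - (s - pi)

h(pi) = 0
h′(pi) = -1
h′′(pi) = 0
h′′′(pi) = 1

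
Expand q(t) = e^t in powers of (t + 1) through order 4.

(t + 1)^4*e^(-1)/24 + (t + 1)^3*e^(-1)/6 + (t + 1)^2*e^(-1)/2 + (t + 1)*e^(-1) + e^(-1)

Apply the Taylor formula c_k = f^(k)(a)/k!.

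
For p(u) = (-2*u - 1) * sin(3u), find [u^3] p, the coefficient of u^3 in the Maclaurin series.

Distribute the polynomial across the series and collect like powers.
p(0) = 0
p′(0) = -3
p′′(0) = -12
p′′′(0) = 27
So c_3 = p′′′(0)/3! = 9/2.

9/2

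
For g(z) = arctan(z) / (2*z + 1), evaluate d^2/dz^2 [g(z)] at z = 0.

Use 1/(1 - r) = Σ r^k on the denominator, then take the Cauchy product.
From the series, [z^2] g = -2; multiply by 2! = 2 to get -4.

-4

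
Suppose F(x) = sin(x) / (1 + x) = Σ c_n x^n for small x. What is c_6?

-101/120

Expand each factor separately, then convolve coefficients.
F(0) = 0
F′(0) = 1
F′′(0) = -2
F′′′(0) = 5
F^(4)(0) = -20
F^(5)(0) = 101
F^(6)(0) = -606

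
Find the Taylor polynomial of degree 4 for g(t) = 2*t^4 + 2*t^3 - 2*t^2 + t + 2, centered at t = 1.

[(t - 1)^0] = 5;  [(t - 1)^1] = 11;  [(t - 1)^2] = 16;  [(t - 1)^3] = 10;  [(t - 1)^4] = 2.

2*(t - 1)^4 + 10*(t - 1)^3 + 16*(t - 1)^2 + 11*(t - 1) + 5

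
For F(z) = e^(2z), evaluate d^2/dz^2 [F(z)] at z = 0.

4

From the series, [z^2] F = 2; multiply by 2! = 2 to get 4.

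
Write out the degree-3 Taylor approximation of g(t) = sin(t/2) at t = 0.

g(0) = 0
g′(0) = 1/2
g′′(0) = 0
g′′′(0) = -1/8
The Taylor polynomial is Σ g^(k)(0)/k! · t^k.

-t^3/48 + t/2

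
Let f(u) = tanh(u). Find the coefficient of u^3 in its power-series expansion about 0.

-1/3

Apply the Taylor formula c_k = f^(k)(a)/k!.
[u^0] = 0;  [u^1] = 1;  [u^2] = 0;  [u^3] = -1/3.
So c_3 = f′′′(0)/3! = -1/3.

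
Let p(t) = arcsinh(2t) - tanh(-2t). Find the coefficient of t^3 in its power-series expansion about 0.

-4

Combine the two series term by term.
p(0) = 0
p′(0) = 4
p′′(0) = 0
p′′′(0) = -24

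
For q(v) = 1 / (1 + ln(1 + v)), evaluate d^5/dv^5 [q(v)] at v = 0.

Write 1/(1+u) = 1 - u + u^2 - u^3 + ... and substitute the series for u.
From the series, [v^5] q = -347/60; multiply by 5! = 120 to get -694.

-694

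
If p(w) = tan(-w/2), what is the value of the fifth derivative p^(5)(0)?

-1/2

The coefficient of w^5 in the expansion is -1/240, so p^(5)(0) = 5! * (-1/240) = -1/2.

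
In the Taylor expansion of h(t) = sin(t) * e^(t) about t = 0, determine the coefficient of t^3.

Write out both Maclaurin series and multiply, keeping only the needed powers.
[t^0] = 0;  [t^1] = 1;  [t^2] = 1;  [t^3] = 1/3.

1/3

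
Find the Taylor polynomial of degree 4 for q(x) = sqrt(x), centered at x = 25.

q(25) = 5
q′(25) = 1/10
q′′(25) = -1/500
q′′′(25) = 3/25000
q^(4)(25) = -3/250000

-(x - 25)^4/2000000 + (x - 25)^3/50000 - (x - 25)^2/1000 + (x - 25)/10 + 5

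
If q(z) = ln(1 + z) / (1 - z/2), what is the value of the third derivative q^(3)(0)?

Write out both Maclaurin series and multiply, keeping only the needed powers.
From the series, [z^3] q = 1/3; multiply by 3! = 6 to get 2.

2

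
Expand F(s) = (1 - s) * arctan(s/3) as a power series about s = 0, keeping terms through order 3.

Distribute the polynomial across the series and collect like powers.

-s^3/81 - s^2/3 + s/3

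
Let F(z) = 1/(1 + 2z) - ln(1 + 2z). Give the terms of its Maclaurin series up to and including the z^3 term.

Combine the two series term by term.
[z^0] = 1;  [z^1] = -4;  [z^2] = 6;  [z^3] = -32/3.

-32*z^3/3 + 6*z^2 - 4*z + 1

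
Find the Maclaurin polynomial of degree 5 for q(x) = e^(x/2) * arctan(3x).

Write out both Maclaurin series and multiply, keeping only the needed powers.
[x^0] = 0;  [x^1] = 3;  [x^2] = 3/2;  [x^3] = -69/8;  [x^4] = -71/16;  [x^5] = 30389/640.

30389*x^5/640 - 71*x^4/16 - 69*x^3/8 + 3*x^2/2 + 3*x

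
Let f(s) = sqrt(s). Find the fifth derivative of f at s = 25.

From the series, [(s - 25)^5] f = 7/500000000; multiply by 5! = 120 to get 21/12500000.

21/12500000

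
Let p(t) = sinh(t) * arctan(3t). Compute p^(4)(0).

-204

Write out both Maclaurin series and multiply, keeping only the needed powers.
The coefficient of t^4 in the expansion is -17/2, so p^(4)(0) = 4! * (-17/2) = -204.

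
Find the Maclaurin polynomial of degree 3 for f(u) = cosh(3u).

9*u^2/2 + 1

f(0) = 1
f′(0) = 0
f′′(0) = 9
f′′′(0) = 0
The Taylor polynomial is Σ f^(k)(0)/k! · u^k.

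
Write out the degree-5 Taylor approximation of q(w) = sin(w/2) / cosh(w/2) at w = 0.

3*w^5/320 - w^3/12 + w/2

Divide the numerator series by the denominator series (power-series long division).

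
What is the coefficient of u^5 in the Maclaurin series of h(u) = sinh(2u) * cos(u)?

Write out both Maclaurin series and multiply, keeping only the needed powers.

-19/60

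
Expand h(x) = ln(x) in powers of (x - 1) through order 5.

Apply the Taylor formula c_k = f^(k)(a)/k!.
h(1) = 0
h′(1) = 1
h′′(1) = -1
h′′′(1) = 2
h^(4)(1) = -6
h^(5)(1) = 24
Dividing each by k! gives the coefficients c_0, ..., c_5.

(x - 1)^5/5 - (x - 1)^4/4 + (x - 1)^3/3 - (x - 1)^2/2 + (x - 1)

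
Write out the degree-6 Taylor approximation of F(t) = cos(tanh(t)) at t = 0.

-59*t^6/240 + 3*t^4/8 - t^2/2 + 1

Compose series: expand the inner function first, then feed it into the outer expansion.
F(0) = 1
F′(0) = 0
F′′(0) = -1
F′′′(0) = 0
F^(4)(0) = 9
F^(5)(0) = 0
F^(6)(0) = -177
Dividing each by k! gives the coefficients c_0, ..., c_6.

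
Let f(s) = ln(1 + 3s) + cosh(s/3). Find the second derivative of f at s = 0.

-80/9

Combine the two series term by term.
From the series, [s^2] f = -40/9; multiply by 2! = 2 to get -80/9.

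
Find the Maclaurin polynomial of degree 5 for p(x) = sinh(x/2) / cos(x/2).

3*x^5/320 + x^3/12 + x/2

Invert the denominator's series and multiply.
p(0) = 0
p′(0) = 1/2
p′′(0) = 0
p′′′(0) = 1/2
p^(4)(0) = 0
p^(5)(0) = 9/8
Dividing each by k! gives the coefficients c_0, ..., c_5.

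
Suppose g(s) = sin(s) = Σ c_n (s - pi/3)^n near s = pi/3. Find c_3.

[(s - pi/3)^0] = sqrt(3)/2;  [(s - pi/3)^1] = 1/2;  [(s - pi/3)^2] = -sqrt(3)/4;  [(s - pi/3)^3] = -1/12.

-1/12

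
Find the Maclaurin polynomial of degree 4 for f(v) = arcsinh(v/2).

-v^3/48 + v/2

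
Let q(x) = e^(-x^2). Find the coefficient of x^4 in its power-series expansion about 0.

[x^0] = 1;  [x^1] = 0;  [x^2] = -1;  [x^3] = 0;  [x^4] = 1/2.

1/2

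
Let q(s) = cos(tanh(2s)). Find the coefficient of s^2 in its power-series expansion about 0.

Substitute the inner expansion into the outer series and collect powers.
q(0) = 1
q′(0) = 0
q′′(0) = -4

-2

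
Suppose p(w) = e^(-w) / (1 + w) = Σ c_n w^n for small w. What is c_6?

1957/720

Take the Cauchy product of the two expansions.
p(0) = 1
p′(0) = -2
p′′(0) = 5
p′′′(0) = -16
p^(4)(0) = 65
p^(5)(0) = -326
p^(6)(0) = 1957
So c_6 = p^(6)(0)/6! = 1957/720.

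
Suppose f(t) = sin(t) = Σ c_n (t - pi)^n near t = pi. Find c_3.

Use the known series and substitute for the argument.

1/6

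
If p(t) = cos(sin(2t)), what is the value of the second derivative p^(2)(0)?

Let u equal the inner series; expand the outer function in u and truncate.
From the series, [t^2] p = -2; multiply by 2! = 2 to get -4.

-4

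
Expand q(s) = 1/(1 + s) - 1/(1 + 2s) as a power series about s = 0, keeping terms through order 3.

7*s^3 - 3*s^2 + s

Combine the two series term by term.
q(0) = 0
q′(0) = 1
q′′(0) = -6
q′′′(0) = 42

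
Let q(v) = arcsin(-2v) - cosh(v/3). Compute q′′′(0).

-8

Expand each term separately and add.
From the series, [v^3] q = -4/3; multiply by 3! = 6 to get -8.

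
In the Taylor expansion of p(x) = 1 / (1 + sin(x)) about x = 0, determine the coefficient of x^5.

Expand as Σ (-1)^k u^k with u equal to the inner function's series.

-61/120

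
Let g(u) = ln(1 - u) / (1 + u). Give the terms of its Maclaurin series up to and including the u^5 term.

-47*u^5/60 + 7*u^4/12 - 5*u^3/6 + u^2/2 - u

Take the Cauchy product of the two expansions.
g(0) = 0
g′(0) = -1
g′′(0) = 1
g′′′(0) = -5
g^(4)(0) = 14
g^(5)(0) = -94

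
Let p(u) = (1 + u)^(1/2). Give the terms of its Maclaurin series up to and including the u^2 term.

Compute the successive derivatives at the expansion point and divide by k!.
p(0) = 1
p′(0) = 1/2
p′′(0) = -1/4

-u^2/8 + u/2 + 1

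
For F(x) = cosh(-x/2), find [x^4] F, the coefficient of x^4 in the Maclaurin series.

c_4 = F^(4)(0)/4! = 1/384.

1/384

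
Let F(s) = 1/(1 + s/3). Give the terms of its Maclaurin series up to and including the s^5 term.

F(0) = 1
F′(0) = -1/3
F′′(0) = 2/9
F′′′(0) = -2/9
F^(4)(0) = 8/27
F^(5)(0) = -40/81

-s^5/243 + s^4/81 - s^3/27 + s^2/9 - s/3 + 1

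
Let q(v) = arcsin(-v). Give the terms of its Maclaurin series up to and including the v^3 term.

q(0) = 0
q′(0) = -1
q′′(0) = 0
q′′′(0) = -1
The Taylor polynomial is Σ q^(k)(0)/k! · v^k.

-v^3/6 - v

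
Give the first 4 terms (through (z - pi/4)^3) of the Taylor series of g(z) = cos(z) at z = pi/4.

sqrt(2)*(z - pi/4)^3/12 - sqrt(2)*(z - pi/4)^2/4 - sqrt(2)*(z - pi/4)/2 + sqrt(2)/2

[(z - pi/4)^0] = sqrt(2)/2;  [(z - pi/4)^1] = -sqrt(2)/2;  [(z - pi/4)^2] = -sqrt(2)/4;  [(z - pi/4)^3] = sqrt(2)/12.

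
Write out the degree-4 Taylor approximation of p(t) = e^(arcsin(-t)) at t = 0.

5*t^4/24 - t^3/3 + t^2/2 - t + 1

Let u equal the inner series; expand the outer function in u and truncate.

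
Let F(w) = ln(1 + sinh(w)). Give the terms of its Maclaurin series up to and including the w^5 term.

Substitute the inner expansion into the outer series and collect powers.
F(0) = 0
F′(0) = 1
F′′(0) = -1
F′′′(0) = 3
F^(4)(0) = -10
F^(5)(0) = 45

3*w^5/8 - 5*w^4/12 + w^3/2 - w^2/2 + w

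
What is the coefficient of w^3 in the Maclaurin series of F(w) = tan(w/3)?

Use the known series and substitute for the argument.
F(0) = 0
F′(0) = 1/3
F′′(0) = 0
F′′′(0) = 2/27
Dividing each by k! gives the coefficients c_0, ..., c_3.

1/81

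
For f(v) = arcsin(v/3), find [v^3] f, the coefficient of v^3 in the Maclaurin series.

1/162

f(0) = 0
f′(0) = 1/3
f′′(0) = 0
f′′′(0) = 1/27
Then c_k = f^(k)(0)/k! gives each Taylor coefficient.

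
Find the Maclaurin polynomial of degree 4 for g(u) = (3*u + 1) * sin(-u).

Multiply each power in the prefactor through the base expansion.
[u^0] = 0;  [u^1] = -1;  [u^2] = -3;  [u^3] = 1/6;  [u^4] = 1/2.

u^4/2 + u^3/6 - 3*u^2 - u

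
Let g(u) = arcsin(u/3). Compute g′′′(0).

1/27

The coefficient of u^3 in the expansion is 1/162, so g′′′(0) = 3! * (1/162) = 1/27.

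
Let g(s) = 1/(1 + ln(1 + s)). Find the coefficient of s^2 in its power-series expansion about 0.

3/2

Substitute the inner expansion into the outer series and collect powers.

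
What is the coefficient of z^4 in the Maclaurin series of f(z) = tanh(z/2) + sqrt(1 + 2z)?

-5/8

Expand each term separately and add.
[z^0] = 1;  [z^1] = 3/2;  [z^2] = -1/2;  [z^3] = 11/24;  [z^4] = -5/8.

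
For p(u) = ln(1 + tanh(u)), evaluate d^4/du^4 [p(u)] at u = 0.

2

Substitute the inner expansion into the outer series and collect powers.
From the series, [u^4] p = 1/12; multiply by 4! = 24 to get 2.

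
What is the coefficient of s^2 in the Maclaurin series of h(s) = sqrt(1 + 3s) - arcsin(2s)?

-9/8

Expand each term separately and add.
h(0) = 1
h′(0) = -1/2
h′′(0) = -9/4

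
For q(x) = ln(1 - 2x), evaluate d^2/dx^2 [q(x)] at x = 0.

From the series, [x^2] q = -2; multiply by 2! = 2 to get -4.

-4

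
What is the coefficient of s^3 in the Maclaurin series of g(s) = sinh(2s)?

Compute the successive derivatives at the expansion point and divide by k!.
[s^0] = 0;  [s^1] = 2;  [s^2] = 0;  [s^3] = 4/3.
So c_3 = g′′′(0)/3! = 4/3.

4/3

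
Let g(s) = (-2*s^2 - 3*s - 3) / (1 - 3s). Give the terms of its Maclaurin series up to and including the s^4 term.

-342*s^4 - 114*s^3 - 38*s^2 - 12*s - 3

Multiply each power in the prefactor through the base expansion.
g(0) = -3
g′(0) = -12
g′′(0) = -76
g′′′(0) = -684
g^(4)(0) = -8208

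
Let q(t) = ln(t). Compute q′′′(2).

From the series, [(t - 2)^3] q = 1/24; multiply by 3! = 6 to get 1/4.

1/4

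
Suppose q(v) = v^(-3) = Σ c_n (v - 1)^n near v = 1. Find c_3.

q(1) = 1
q′(1) = -3
q′′(1) = 12
q′′′(1) = -60
The Taylor polynomial is Σ q^(k)(1)/k! · (v - 1)^k.

-10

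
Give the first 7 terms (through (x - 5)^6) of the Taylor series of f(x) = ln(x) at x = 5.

-(x - 5)^6/93750 + (x - 5)^5/15625 - (x - 5)^4/2500 + (x - 5)^3/375 - (x - 5)^2/50 + (x - 5)/5 + ln(5)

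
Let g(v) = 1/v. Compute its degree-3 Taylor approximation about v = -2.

g(-2) = -1/2
g′(-2) = -1/4
g′′(-2) = -1/4
g′′′(-2) = -3/8
The Taylor polynomial is Σ g^(k)(-2)/k! · (v + 2)^k.

-(v + 2)^3/16 - (v + 2)^2/8 - (v + 2)/4 - 1/2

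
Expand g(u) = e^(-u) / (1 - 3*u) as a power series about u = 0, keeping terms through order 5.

Expand 1/(denominator) as a geometric series and multiply by the numerator's series.
g(0) = 1
g′(0) = 2
g′′(0) = 13
g′′′(0) = 116
g^(4)(0) = 1393
g^(5)(0) = 20894
Dividing each by k! gives the coefficients c_0, ..., c_5.

10447*u^5/60 + 1393*u^4/24 + 58*u^3/3 + 13*u^2/2 + 2*u + 1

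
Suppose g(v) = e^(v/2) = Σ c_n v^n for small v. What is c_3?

g(0) = 1
g′(0) = 1/2
g′′(0) = 1/4
g′′′(0) = 1/8
So c_3 = g′′′(0)/3! = 1/48.

1/48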